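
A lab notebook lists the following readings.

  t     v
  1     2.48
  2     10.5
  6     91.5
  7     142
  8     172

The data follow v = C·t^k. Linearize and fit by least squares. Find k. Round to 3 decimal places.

k = 2.042

Let Y = ln v. Fitting Y = k·ln t + ln C by least squares:
XᵀX = [[11.8015, 6.5103]; [6.5103, 5]], rhs = [30.0696, 17.8793]ᵀ  (here Σln t = 6.5103, Σ(ln t)² = 11.8015, Σln v = 17.8793, Σln t·ln v = 30.0696).
Δ = 11.8015·5 − (6.5103)² = 16.6240; k = (30.0696·5 − 6.5103·17.8793)/16.6240 = 2.04216, ln C = (11.8015·17.8793 − 6.5103·30.0696)/16.6240 = 0.91686.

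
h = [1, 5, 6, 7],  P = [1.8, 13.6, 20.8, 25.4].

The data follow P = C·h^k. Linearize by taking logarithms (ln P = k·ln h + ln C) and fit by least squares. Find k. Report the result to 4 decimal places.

Taking logs, ln P = k·ln h + ln C, so regress ln P on ln h.
Σln h = 5.3471, Σ(ln h)² = 9.5873, Σln P = 9.4676, Σln h·ln P = 15.9332.
Equations: 9.5873·k + 5.3471·ln C = 15.9332;  5.3471·k + 4·ln C = 9.4676.
Solving (det = 9.7575): k = 1.34345, ln C = 0.57100.

k = 1.3434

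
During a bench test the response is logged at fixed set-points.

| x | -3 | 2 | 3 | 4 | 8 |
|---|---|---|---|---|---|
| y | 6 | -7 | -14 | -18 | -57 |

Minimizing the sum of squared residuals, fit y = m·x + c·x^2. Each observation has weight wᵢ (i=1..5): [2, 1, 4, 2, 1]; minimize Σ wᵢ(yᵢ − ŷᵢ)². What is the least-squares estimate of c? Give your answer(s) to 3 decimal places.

c = -0.481

Setting ∂/∂m … = 0 gives: 154·m + 702·c = -818;  702·m + 5110·c = -4648.
(Σwᵢ·x·x = 154, Σwᵢ·x·x^2 = 702, Σwᵢ·x^2·x^2 = 5110, Σwᵢ·x·y = -818, Σwᵢ·x^2·y = -4648.)
Eliminating c: 5110·(row 1) − 702·(row 2) gives 294136·m = 5110·(-818) − 702·(-4648) = -917084, so m = -229271/73534.
Then c = ((-4648) − 702·(-229271/73534))/5110 = -35389/73534.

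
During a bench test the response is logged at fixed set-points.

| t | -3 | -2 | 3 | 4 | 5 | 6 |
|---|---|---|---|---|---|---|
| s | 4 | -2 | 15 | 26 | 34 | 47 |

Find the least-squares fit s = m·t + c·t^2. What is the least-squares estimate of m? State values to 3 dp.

m = 2.085

Entries of MᵀM: Σt·t = 99, Σt·t^2 = 397, Σt^2·t^2 = 2355.
And Σt·s = 593, Σt^2·s = 3121.
So MᵀM·[m, c]ᵀ = Mᵀs: [[99, 397]; [397, 2355]]·[m, c]ᵀ = [593, 3121]ᵀ.
Δ = 99·2355 − 397² = 75536.
m = (593·2355 − 397·3121)/75536 = 78739/37768; c = (99·3121 − 397·593)/75536 = 36779/37768.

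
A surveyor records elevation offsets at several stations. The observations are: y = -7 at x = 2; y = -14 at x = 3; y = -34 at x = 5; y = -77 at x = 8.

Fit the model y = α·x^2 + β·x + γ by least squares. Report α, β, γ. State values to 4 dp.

The normal equations are: 4818·α + 672·β + 102·γ = -5932;  672·α + 102·β + 18·γ = -842;  102·α + 18·β + 4·γ = -132.
(Σx^2·x^2 = 4818, Σx^2·x = 672, Σx^2 = 102, Σx·x = 102, Σx = 18, Σ1 = 4, Σx^2·y = -5932, Σx·y = -842, Σy = -132.)
Row-reducing yields α = -59/66, β = -181/66, γ = 47/22.

α = -0.8939, β = -2.7424, γ = 2.1364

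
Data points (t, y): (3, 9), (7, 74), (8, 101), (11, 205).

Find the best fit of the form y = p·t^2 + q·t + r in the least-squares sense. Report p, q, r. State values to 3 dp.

p = 2.050, q = -4.186, r = 3.092

Sums needed: Σt^2·t^2 = 21219, Σt^2·t = 2213, Σt^2 = 243, Σt·t = 243, Σt = 29, Σ1 = 4.
And Σt^2·y = 34976, Σt·y = 3608, Σy = 389.
So MᵀM·[p, q, r]ᵀ = Mᵀy: [[21219, 2213, 243]; [2213, 243, 29]; [243, 29, 4]]·[p, q, r]ᵀ = [34976, 3608, 389]ᵀ.
Solving the 3×3 system (Gaussian elimination) gives p = 4013/1958, q = -8197/1958, r = 3027/979.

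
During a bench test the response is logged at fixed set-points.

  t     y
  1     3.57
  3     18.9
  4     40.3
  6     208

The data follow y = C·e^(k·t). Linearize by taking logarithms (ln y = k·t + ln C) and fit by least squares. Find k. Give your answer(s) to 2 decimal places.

Let Y = ln y. Fitting Y = k·t + ln C by least squares:
Σt = 14.0000, Σ(t)² = 62.0000, Σln y = 13.2456, Σt·ln y = 56.9007.
Equations: 62.0000·k + 14.0000·ln C = 56.9007;  14.0000·k + 4·ln C = 13.2456.
Δ = 62.0000·4 − (14.0000)² = 52.0000; k = (56.9007·4 − 14.0000·13.2456)/52.0000 = 0.81085, ln C = (62.0000·13.2456 − 14.0000·56.9007)/52.0000 = 0.47344.

k = 0.81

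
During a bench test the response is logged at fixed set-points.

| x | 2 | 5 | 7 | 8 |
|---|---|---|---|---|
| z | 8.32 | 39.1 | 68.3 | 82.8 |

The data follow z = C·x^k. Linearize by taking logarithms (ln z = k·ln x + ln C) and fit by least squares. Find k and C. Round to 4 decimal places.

Let Y = ln z. Fitting Y = k·ln x + ln C by least squares:
XᵀX = [[11.1814, 6.3279]; [6.3279, 4]], rhs = [24.7720, 14.4251]ᵀ  (here Σln x = 6.3279, Σ(ln x)² = 11.1814, Σln z = 14.4251, Σln x·ln z = 24.7720).
Solving (det = 4.6828): k = 1.66712, ln C = 0.96893, so C = exp(0.96893) = 2.63512.

k = 1.6671, C = 2.6351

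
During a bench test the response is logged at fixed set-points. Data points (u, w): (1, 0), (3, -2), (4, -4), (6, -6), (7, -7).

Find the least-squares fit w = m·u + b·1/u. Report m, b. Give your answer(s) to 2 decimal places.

m = -1.02, b = 1.16

Setting ∂/∂m … = 0 gives: 111·m + 5·b = -107;  5·m + (8621/7056)·b = -11/3.
Determinant 111·(8621/7056) − 5² = 260177/2352.
m = ((-107)·(8621/7056) − 5·(-11/3))/(260177/2352) = -793087/780531; b = (111·(-11/3) − 5·(-107))/(260177/2352) = 301056/260177.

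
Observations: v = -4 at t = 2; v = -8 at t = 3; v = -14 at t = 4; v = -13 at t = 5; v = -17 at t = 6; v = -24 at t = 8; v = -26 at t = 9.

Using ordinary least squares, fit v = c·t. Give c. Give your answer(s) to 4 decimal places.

Entries of AᵀA: Σt·t = 235.
Right-hand side: Σt·v = -681.
So AᵀA·[c]ᵀ = Aᵀv: [[235]]·[c]ᵀ = [-681]ᵀ.
c = (-681)/235 = -2.89787.

c = -2.8979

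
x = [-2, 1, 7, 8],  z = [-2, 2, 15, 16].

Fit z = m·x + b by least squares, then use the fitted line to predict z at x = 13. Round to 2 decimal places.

Compute the Gram sums: Σx·x = 118, Σx = 14, Σ1 = 4.
Moment sums: Σx·z = 239, Σz = 31.
AᵀA·[m, b]ᵀ = Aᵀz becomes [[118, 14]; [14, 4]]·[m, b]ᵀ = [239, 31]ᵀ.
Eliminating b: 4·(row 1) − 14·(row 2) gives 276·m = 4·239 − 14·31 = 522, so m = 87/46.
Then b = (31 − 14·(87/46))/4 = 26/23.
At x = 13: ẑ = (87/46)·(13) + (26/23)·(1) = 1183/46.

ẑ = 25.72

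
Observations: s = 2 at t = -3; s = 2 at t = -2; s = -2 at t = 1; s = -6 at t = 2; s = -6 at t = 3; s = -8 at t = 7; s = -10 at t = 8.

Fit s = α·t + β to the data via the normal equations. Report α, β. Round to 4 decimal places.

α = -1.1022, β = -1.4807

With design matrix X, XᵀX = [[140, 16]; [16, 7]] and Xᵀs = [-178, -28]ᵀ.
Eliminating β: 7·(row 1) − 16·(row 2) gives 724·α = 7·(-178) − 16·(-28) = -798, so α = -399/362.
Then β = ((-28) − 16·(-399/362))/7 = -268/181.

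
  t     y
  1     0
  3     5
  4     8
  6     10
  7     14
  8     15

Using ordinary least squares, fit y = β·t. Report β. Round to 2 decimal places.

β = 1.86

Normal-equation sums: Σt·t = 175.
For Aᵀy: Σt·y = 325.
Normal equations: [[175]]·[β]ᵀ = [325]ᵀ.
β = 325/175 = 1.85714.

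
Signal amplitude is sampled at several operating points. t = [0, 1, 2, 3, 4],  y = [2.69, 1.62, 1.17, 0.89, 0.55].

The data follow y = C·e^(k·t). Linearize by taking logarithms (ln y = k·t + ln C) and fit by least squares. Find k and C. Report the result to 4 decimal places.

Taking logs, ln y = k·t + ln C, so regress ln y on t.
Sums: Σt = 10.0000, Σ(t)² = 30.0000, Σln y = 0.9146, Σt·ln y = -1.9445.
Normal system: [[30.0000, 10.0000]; [10.0000, 5]]·[k, ln C]ᵀ = [-1.9445, 0.9146]ᵀ.
Solving (det = 50.0000): k = -0.37737, ln C = 0.93766, so C = exp(0.93766) = 2.55401.

k = -0.3774, C = 2.5540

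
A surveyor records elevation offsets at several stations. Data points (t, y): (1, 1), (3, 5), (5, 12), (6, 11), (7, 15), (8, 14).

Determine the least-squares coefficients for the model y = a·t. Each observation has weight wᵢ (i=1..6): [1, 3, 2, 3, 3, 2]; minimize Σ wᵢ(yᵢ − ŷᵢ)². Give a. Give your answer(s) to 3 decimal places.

a = 1.959

Sums needed: Σwᵢ·t·t = 461.
For MᵀWy: Σwᵢ·t·y = 903.
Hence a = 903 / 461 ≈ 1.95879.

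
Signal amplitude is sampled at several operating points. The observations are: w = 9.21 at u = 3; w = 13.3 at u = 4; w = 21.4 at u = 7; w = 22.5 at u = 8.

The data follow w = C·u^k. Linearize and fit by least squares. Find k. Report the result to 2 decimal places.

Taking logs, ln w = k·ln u + ln C, so regress ln w on ln u.
Σln u = 6.5103, Σ(ln u)² = 11.2394, Σln w = 10.9850, Σln u·ln w = 18.4621.
Equations: 11.2394·k + 6.5103·ln C = 18.4621;  6.5103·k + 4·ln C = 10.9850.
Slope k = (n·Σln u·ln w − Σln u·Σln w)/(n·Σ(ln u)² − (Σln u)²) = (4·18.4621 − 6.5103·10.9850)/2.5742 = 0.90650; ln C = (Σln w − k·Σln u)/n = 1.27086.

k = 0.91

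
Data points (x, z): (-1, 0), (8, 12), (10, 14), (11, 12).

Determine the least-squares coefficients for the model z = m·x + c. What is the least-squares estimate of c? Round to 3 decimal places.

With design matrix A, AᵀA = [[286, 28]; [28, 4]] and Aᵀz = [368, 38]ᵀ.
Δ = 286·4 − 28² = 360.
m = (368·4 − 28·38)/360 = 17/15; c = (286·38 − 28·368)/360 = 47/30.

c = 1.567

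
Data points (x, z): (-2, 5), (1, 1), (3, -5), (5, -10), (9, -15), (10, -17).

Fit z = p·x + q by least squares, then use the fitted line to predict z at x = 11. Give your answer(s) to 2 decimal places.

Normal-equation sums: Σx·x = 220, Σx = 26, Σ1 = 6.
For Aᵀz: Σx·z = -379, Σz = -41.
AᵀA·[p, q]ᵀ = Aᵀz becomes [[220, 26]; [26, 6]]·[p, q]ᵀ = [-379, -41]ᵀ.
det = 220·6 − 26² = 644.
p = ((-379)·6 − 26·(-41))/644 = -302/161; q = (220·(-41) − 26·(-379))/644 = 417/322.
At x = 11: ẑ = (-302/161)·(11) + (417/322)·(1) = -6227/322.

ẑ = -19.34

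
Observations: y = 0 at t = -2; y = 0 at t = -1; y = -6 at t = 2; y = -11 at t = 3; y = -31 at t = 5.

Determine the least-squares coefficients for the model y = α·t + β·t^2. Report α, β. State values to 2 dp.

The normal equations are: 43·α + 151·β = -200;  151·α + 739·β = -898.
(Σt·t = 43, Σt·t^2 = 151, Σt^2·t^2 = 739, Σt·y = -200, Σt^2·y = -898.)
det = 43·739 − 151² = 8976.
α = ((-200)·739 − 151·(-898))/8976 = -6101/4488; β = (43·(-898) − 151·(-200))/8976 = -4207/4488.

α = -1.36, β = -0.94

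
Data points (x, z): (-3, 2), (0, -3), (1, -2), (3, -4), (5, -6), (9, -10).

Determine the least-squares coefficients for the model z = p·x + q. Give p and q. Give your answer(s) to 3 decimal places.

With design matrix A, AᵀA = [[125, 15]; [15, 6]] and Aᵀz = [-140, -23]ᵀ.
Determinant 125·6 − 15² = 525.
p = ((-140)·6 − 15·(-23))/525 = -33/35; q = (125·(-23) − 15·(-140))/525 = -31/21.

p = -0.943, q = -1.476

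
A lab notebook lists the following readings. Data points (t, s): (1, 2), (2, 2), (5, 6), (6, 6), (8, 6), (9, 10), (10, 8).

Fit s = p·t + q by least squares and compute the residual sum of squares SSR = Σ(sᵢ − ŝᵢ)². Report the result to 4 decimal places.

Setting ∂/∂p … = 0 gives: 311·p + 41·q = 290;  41·p + 7·q = 40.
(Σt·t = 311, Σt = 41, Σ1 = 7, Σt·s = 290, Σs = 40.)
Δ = 311·7 − 41² = 496.
p = (290·7 − 41·40)/496 = 195/248; q = (311·40 − 41·290)/496 = 275/248.
Residuals: 13/124, -169/248, 119/124, 43/248, -347/248, 225/124, -241/248; SSR = 945/124.

SSR = 7.6210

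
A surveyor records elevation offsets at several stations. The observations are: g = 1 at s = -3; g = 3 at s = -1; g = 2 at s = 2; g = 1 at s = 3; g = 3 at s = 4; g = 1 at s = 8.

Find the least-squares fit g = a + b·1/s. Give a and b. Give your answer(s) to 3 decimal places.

a = 1.821, b = -0.579

Normal-equation sums: Σ1 = 6, Σ1/s = -1/8, Σ1/s·1/s = 893/576.
Moment sums: Σg = 11, Σ1/s·g = -9/8.
Determinant 6·(893/576) − (-1/8)² = 1783/192.
a = (11·(893/576) − (-1/8)·(-9/8))/(1783/192) = 9742/5349; b = (6·(-9/8) − (-1/8)·11)/(1783/192) = -1032/1783.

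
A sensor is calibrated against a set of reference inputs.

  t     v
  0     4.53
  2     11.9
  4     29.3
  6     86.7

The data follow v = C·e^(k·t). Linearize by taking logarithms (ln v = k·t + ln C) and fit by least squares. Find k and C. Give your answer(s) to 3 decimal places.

Linearized form: ln v = k·t + ln C. From the 4 transformed points,
Over the data: Σt = 12.0000, Σ(t)² = 56.0000, Σln v = 11.8273, Σt·ln v = 45.2382.
Normal system: [[56.0000, 12.0000]; [12.0000, 4]]·[k, ln C]ᵀ = [45.2382, 11.8273]ᵀ.
Solving (det = 80.0000): k = 0.48781, ln C = 1.49339, so C = exp(1.49339) = 4.45216.

k = 0.488, C = 4.452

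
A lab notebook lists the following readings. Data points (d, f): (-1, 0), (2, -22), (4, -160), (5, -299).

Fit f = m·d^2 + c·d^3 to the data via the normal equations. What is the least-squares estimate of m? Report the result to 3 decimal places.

Forming AᵀA = [[898, 4180]; [4180, 19786]] and Aᵀf = [-10123, -47791]ᵀ gives AᵀA·[m, c]ᵀ = Aᵀf.
Δ = 898·19786 − 4180² = 295428.
m = ((-10123)·19786 − 4180·(-47791))/295428 = -87883/49238; c = (898·(-47791) − 4180·(-10123))/295428 = -100363/49238.

m = -1.785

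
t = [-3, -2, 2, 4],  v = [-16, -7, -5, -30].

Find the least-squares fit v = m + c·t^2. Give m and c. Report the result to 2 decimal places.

m = 2.00, c = -2.00

The normal equations are: 4·m + 33·c = -58;  33·m + 369·c = -672.
Determinant 4·369 − 33² = 387.
m = ((-58)·369 − 33·(-672))/387 = 2; c = (4·(-672) − 33·(-58))/387 = -2.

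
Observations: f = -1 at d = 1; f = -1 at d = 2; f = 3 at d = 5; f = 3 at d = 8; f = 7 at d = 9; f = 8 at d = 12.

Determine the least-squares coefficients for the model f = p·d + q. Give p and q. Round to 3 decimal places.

p = 0.857, q = -2.117

The normal equations are: 319·p + 37·q = 195;  37·p + 6·q = 19.
(Σd·d = 319, Σd = 37, Σ1 = 6, Σd·f = 195, Σf = 19.)
Determinant 319·6 − 37² = 545.
p = (195·6 − 37·19)/545 = 467/545; q = (319·19 − 37·195)/545 = -1154/545.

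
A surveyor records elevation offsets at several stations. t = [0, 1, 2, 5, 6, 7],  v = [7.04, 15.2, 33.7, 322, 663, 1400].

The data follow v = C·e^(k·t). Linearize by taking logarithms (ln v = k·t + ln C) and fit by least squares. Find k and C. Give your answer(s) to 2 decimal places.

k = 0.76, C = 7.20

Taking logs, ln v = k·t + ln C, so regress ln v on t.
Sums: Σt = 21.0000, Σ(t)² = 115.0000, Σln v = 27.7060, Σt·ln v = 128.3193.
Normal system: [[115.0000, 21.0000]; [21.0000, 6]]·[k, ln C]ᵀ = [128.3193, 27.7060]ᵀ.
Δ = 115.0000·6 − (21.0000)² = 249.0000; k = (128.3193·6 − 21.0000·27.7060)/249.0000 = 0.75538, ln C = (115.0000·27.7060 − 21.0000·128.3193)/249.0000 = 1.97381, so C = exp(1.97381) = 7.19808.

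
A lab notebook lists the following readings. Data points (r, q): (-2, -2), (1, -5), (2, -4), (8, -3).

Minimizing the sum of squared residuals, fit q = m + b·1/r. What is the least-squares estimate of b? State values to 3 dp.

b = -2.033

Normal-equation sums: Σ1 = 4, Σ1/r = 9/8, Σ1/r·1/r = 97/64.
For Aᵀq: Σq = -14, Σ1/r·q = -51/8.
Eliminating b: (97/64)·(row 1) − (9/8)·(row 2) gives (307/64)·m = (97/64)·(-14) − (9/8)·(-51/8) = -899/64, so m = -899/307.
Then b = ((-51/8) − (9/8)·(-899/307))/(97/64) = -624/307.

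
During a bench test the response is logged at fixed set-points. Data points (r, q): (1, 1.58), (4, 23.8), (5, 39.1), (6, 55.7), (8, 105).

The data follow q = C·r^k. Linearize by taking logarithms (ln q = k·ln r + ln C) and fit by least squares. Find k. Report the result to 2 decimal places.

k = 2.01

Linearized form: ln q = k·ln r + ln C. From the 5 transformed points,
AᵀA = [[12.0466, 6.8669]; [6.8669, 5]], rhs = [27.1750, 15.9672]ᵀ  (here Σln r = 6.8669, Σ(ln r)² = 12.0466, Σln q = 15.9672, Σln r·ln q = 27.1750).
Slope k = (n·Σln r·ln q − Σln r·Σln q)/(n·Σ(ln r)² − (Σln r)²) = (5·27.1750 − 6.8669·15.9672)/13.0781 = 2.00559; ln C = (Σln q − k·Σln r)/n = 0.43898.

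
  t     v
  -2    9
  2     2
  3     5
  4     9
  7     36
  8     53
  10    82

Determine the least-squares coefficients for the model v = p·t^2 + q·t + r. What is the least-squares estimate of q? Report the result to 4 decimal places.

q = -1.8464

AᵀA·[p, q, r]ᵀ = Aᵀv reads: 16866·p + 1946·q + 246·r = 13589;  1946·p + 246·q + 32·r = 1533;  246·p + 32·q + 7·r = 196.
(Σt^2·t^2 = 16866, Σt^2·t = 1946, Σt^2 = 246, Σt·t = 246, Σt = 32, Σ1 = 7, Σt^2·v = 13589, Σt·v = 1533, Σv = 196.)
Inverting the 3×3 Gram matrix, [p, q, r]ᵀ = [253637/253736, -20369/11032, 166367/126868]ᵀ.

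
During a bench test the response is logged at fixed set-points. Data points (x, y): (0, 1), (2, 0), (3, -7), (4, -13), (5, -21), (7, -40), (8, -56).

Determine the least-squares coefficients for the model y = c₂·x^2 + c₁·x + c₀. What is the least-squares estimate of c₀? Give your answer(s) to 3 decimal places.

From the data, Σx^2·x^2 = 7475, Σx^2·x = 1079, Σx^2 = 167, Σx·x = 167, Σx = 29, Σ1 = 7.
Right-hand side: Σx^2·y = -6340, Σx·y = -906, Σy = -136.
Normal equations: [[7475, 1079, 167]; [1079, 167, 29]; [167, 29, 7]]·[c₂, c₁, c₀]ᵀ = [-6340, -906, -136]ᵀ.
Solving the 3×3 system (Gaussian elimination) gives c₂ = -21733/23961, c₁ = 4384/23961, c₀ = 1657/1141.

c₀ = 1.452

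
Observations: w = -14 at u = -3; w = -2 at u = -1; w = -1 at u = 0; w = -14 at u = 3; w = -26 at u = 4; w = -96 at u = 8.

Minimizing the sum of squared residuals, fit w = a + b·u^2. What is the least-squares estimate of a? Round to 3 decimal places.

The normal equations are: 6·a + 99·b = -153;  99·a + 4515·b = -6814.
(Σ1 = 6, Σu^2 = 99, Σu^2·u^2 = 4515, Σw = -153, Σu^2·w = -6814.)
Δ = 6·4515 − 99² = 17289.
a = ((-153)·4515 − 99·(-6814))/17289 = -1801/1921; b = (6·(-6814) − 99·(-153))/17289 = -8579/5763.

a = -0.938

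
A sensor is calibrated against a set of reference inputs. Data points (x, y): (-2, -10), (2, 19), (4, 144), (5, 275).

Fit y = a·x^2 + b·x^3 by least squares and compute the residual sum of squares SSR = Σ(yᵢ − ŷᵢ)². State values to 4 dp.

SSR = 3.1936

From the data, Σx^2·x^2 = 913, Σx^2·x^3 = 4149, Σx^3·x^3 = 19849.
For Aᵀy: Σx^2·y = 9215, Σx^3·y = 43823.
Eliminating b: 19849·(row 1) − 4149·(row 2) gives 907936·a = 19849·9215 − 4149·43823 = 1086908, so a = 271727/226984.
Then b = (43823 − 4149·(271727/226984))/19849 = 444341/226984.
Residuals: 49495/56746, -82235/56746, -12470/28373, 10600/28373; SSR = 181225/56746.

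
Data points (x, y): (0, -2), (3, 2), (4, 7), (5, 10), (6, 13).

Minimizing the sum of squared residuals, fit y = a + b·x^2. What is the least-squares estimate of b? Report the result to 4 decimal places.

b = 0.4263

Entries of AᵀA: Σ1 = 5, Σx^2 = 86, Σx^2·x^2 = 2258.
And Σy = 30, Σx^2·y = 848.
AᵀA·[a, b]ᵀ = Aᵀy becomes [[5, 86]; [86, 2258]]·[a, b]ᵀ = [30, 848]ᵀ.
det = 5·2258 − 86² = 3894.
a = (30·2258 − 86·848)/3894 = -2594/1947; b = (5·848 − 86·30)/3894 = 830/1947.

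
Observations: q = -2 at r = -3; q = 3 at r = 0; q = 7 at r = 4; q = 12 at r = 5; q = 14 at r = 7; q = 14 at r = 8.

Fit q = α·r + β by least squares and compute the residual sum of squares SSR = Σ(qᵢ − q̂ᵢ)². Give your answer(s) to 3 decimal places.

The normal system AᵀA·[α, β]ᵀ = Aᵀq is [[163, 21]; [21, 6]]·[α, β]ᵀ = [304, 48]ᵀ.
det = 163·6 − 21² = 537.
α = (304·6 − 21·48)/537 = 272/179; β = (163·48 − 21·304)/537 = 480/179.
Residuals: -22/179, 57/179, -315/179, 308/179, 122/179, -150/179; SSR = 1314/179.

SSR = 7.341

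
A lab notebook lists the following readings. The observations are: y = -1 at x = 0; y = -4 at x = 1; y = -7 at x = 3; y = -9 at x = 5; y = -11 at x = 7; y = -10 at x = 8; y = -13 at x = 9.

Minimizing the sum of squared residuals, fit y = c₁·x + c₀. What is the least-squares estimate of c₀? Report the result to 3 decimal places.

c₀ = -2.418

Sums needed: Σx·x = 229, Σx = 33, Σ1 = 7.
For Aᵀy: Σx·y = -344, Σy = -55.
Normal equations: [[229, 33]; [33, 7]]·[c₁, c₀]ᵀ = [-344, -55]ᵀ.
Determinant 229·7 − 33² = 514.
c₁ = ((-344)·7 − 33·(-55))/514 = -593/514; c₀ = (229·(-55) − 33·(-344))/514 = -1243/514.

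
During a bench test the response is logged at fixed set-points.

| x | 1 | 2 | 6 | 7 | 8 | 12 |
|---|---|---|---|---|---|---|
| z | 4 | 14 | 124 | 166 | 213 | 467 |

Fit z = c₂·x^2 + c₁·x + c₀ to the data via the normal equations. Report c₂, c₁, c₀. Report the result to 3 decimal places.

From the data, Σx^2·x^2 = 28546, Σx^2·x = 2808, Σx^2 = 298, Σx·x = 298, Σx = 36, Σ1 = 6.
For Aᵀz: Σx^2·z = 93538, Σx·z = 9246, Σz = 988.
So AᵀA·[c₂, c₁, c₀]ᵀ = Aᵀz: [[28546, 2808, 298]; [2808, 298, 36]; [298, 36, 6]]·[c₂, c₁, c₀]ᵀ = [93538, 9246, 988]ᵀ.
Row-reducing yields c₂ = 196471/65038, c₁ = 93876/32519, c₀ = -174981/65038.

c₂ = 3.021, c₁ = 2.887, c₀ = -2.690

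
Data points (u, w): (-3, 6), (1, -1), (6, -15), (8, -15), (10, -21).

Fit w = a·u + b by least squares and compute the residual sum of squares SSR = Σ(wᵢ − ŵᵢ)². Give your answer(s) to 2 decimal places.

SSR = 10.28

Setting ∂/∂a … = 0 gives: 210·a + 22·b = -439;  22·a + 5·b = -46.
Eliminating b: 5·(row 1) − 22·(row 2) gives 566·a = 5·(-439) − 22·(-46) = -1183, so a = -1183/566.
Then b = ((-46) − 22·(-1183/566))/5 = -1/283.
Residuals: -151/566, 619/566, -695/283, 488/283, -27/283; SSR = 5819/566.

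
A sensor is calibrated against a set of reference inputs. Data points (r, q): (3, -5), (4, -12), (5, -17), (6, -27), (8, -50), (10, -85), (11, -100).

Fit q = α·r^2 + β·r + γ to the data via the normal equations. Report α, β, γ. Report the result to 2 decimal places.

α = -0.96, β = 1.43, γ = -1.07

The normal equations are: 30995·α + 3275·β + 371·γ = -25434;  3275·α + 371·β + 47·γ = -2660;  371·α + 47·β + 7·γ = -296.
(Σr^2·r^2 = 30995, Σr^2·r = 3275, Σr^2 = 371, Σr·r = 371, Σr = 47, Σ1 = 7, Σr^2·q = -25434, Σr·q = -2660, Σq = -296.)
Solving the 3×3 system (Gaussian elimination) gives α = -869/906, β = 649/453, γ = -323/302.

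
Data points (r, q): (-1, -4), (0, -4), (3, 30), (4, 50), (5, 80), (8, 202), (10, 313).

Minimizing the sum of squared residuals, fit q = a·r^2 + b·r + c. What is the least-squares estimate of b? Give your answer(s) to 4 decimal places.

b = 2.0838

The normal equations are: 15059·a + 1727·b + 215·c = 47294;  1727·a + 215·b + 29·c = 5440;  215·a + 29·b + 7·c = 667.
Row-reducing yields a = 1065371/359394, b = 748921/359394, c = -263278/59899.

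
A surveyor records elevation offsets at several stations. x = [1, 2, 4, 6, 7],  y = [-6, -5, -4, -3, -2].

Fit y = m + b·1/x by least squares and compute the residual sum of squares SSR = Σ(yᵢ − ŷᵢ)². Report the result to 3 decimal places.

SSR = 1.817

The normal equations are: 5·m + (173/84)·b = -20;  (173/84)·m + (9601/7056)·b = -72/7.
(Σ1 = 5, Σ1/x = 173/84, Σ1/x·1/x = 9601/7056, Σy = -20, Σ1/x·y = -72/7.)
Eliminating b: (9601/7056)·(row 1) − (173/84)·(row 2) gives (4519/1764)·m = (9601/7056)·(-20) − (173/84)·(-72/7) = -10637/1764, so m = -10637/4519.
Then b = ((-72/7) − (173/84)·(-10637/4519))/(9601/7056) = -18060/4519.
Residuals: 1583/4519, -2928/4519, -2924/4519, 90/4519, 4179/4519; SSR = 8210/4519.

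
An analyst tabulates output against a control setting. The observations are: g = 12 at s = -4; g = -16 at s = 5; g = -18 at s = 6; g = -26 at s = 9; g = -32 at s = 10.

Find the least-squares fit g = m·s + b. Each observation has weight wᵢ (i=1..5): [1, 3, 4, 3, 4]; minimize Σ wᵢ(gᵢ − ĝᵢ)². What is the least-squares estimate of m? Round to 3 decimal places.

Normal-equation sums: Σwᵢ·s·s = 878, Σwᵢ·s = 102, Σwᵢ·1 = 15.
Right-hand side: Σwᵢ·s·g = -2702, Σwᵢ·g = -314.
MᵀWM·[m, b]ᵀ = MᵀWg becomes [[878, 102]; [102, 15]]·[m, b]ᵀ = [-2702, -314]ᵀ.
det = 878·15 − 102² = 2766.
m = ((-2702)·15 − 102·(-314))/2766 = -1417/461; b = (878·(-314) − 102·(-2702))/2766 = -44/1383.

m = -3.074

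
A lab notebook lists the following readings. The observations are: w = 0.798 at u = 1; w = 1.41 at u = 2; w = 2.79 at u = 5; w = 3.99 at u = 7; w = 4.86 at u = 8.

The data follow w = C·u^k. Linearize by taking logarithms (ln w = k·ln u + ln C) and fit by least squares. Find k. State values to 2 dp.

With ln wᵢ as the transformed response and ln uᵢ as the regressor:
Σln u = 6.3279, Σ(ln u)² = 11.1814, Σln w = 4.1088, Σln u·ln w = 7.8699.
Equations: 11.1814·k + 6.3279·ln C = 7.8699;  6.3279·k + 5·ln C = 4.1088.
Slope k = (n·Σln u·ln w − Σln u·Σln w)/(n·Σ(ln u)² − (Σln u)²) = (5·7.8699 − 6.3279·4.1088)/15.8642 = 0.84147; ln C = (Σln w − k·Σln u)/n = -0.24320.

k = 0.84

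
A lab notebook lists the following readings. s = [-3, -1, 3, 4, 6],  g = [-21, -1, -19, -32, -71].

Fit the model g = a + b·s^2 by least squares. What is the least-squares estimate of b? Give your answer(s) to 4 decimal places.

b = -1.9584

Setting ∂/∂a … = 0 gives: 5·a + 71·b = -144;  71·a + 1715·b = -3429.
Eliminating b: 1715·(row 1) − 71·(row 2) gives 3534·a = 1715·(-144) − 71·(-3429) = -3501, so a = -1167/1178.
Then b = ((-3429) − 71·(-1167/1178))/1715 = -2307/1178.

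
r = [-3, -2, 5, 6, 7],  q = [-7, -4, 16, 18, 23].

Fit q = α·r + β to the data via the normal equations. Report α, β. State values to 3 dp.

α = 2.897, β = 1.668

MᵀM·[α, β]ᵀ = Mᵀq reads: 123·α + 13·β = 378;  13·α + 5·β = 46.
Eliminating β: 5·(row 1) − 13·(row 2) gives 446·α = 5·378 − 13·46 = 1292, so α = 646/223.
Then β = (46 − 13·(646/223))/5 = 372/223.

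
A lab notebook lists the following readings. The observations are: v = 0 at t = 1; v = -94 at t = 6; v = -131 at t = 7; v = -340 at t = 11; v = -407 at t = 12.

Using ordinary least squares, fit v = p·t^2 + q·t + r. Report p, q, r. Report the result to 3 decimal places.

Sums needed: Σt^2·t^2 = 39075, Σt^2·t = 3619, Σt^2 = 351, Σt·t = 351, Σt = 37, Σ1 = 5.
And Σt^2·v = -109551, Σt·v = -10105, Σv = -972.
Inverting the 3×3 Gram matrix, [p, q, r]ᵀ = [-107269/35350, 86007/35350, 10896/17675]ᵀ.

p = -3.034, q = 2.433, r = 0.616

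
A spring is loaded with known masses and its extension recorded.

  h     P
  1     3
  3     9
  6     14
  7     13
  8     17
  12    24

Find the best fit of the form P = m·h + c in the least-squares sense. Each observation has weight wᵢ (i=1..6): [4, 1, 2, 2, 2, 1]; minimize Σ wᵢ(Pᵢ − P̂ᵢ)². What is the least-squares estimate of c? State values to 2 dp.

c = 1.51

Forming XᵀWX = [[455, 61]; [61, 12]] and XᵀWP = [949, 133]ᵀ gives XᵀWX·[m, c]ᵀ = XᵀWP.
Δ = 455·12 − 61² = 1739.
m = (949·12 − 61·133)/1739 = 3275/1739; c = (455·133 − 61·949)/1739 = 2626/1739.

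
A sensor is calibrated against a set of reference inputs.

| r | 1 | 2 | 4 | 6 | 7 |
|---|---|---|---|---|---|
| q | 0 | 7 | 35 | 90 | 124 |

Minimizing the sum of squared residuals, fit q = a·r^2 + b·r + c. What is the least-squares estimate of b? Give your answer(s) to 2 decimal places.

Setting ∂/∂a … = 0 gives: 3970·a + 632·b + 106·c = 9904;  632·a + 106·b + 20·c = 1562;  106·a + 20·b + 5·c = 256.
(Σr^2·r^2 = 3970, Σr^2·r = 632, Σr^2 = 106, Σr·r = 106, Σr = 20, Σ1 = 5, Σr^2·q = 9904, Σr·q = 1562, Σq = 256.)
Solving the 3×3 system (Gaussian elimination) gives a = 144/49, b = -1795/637, c = 108/637.

b = -2.82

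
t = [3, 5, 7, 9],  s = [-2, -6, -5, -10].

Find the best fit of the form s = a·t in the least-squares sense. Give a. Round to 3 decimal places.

a = -0.982

MᵀM·[a]ᵀ = Mᵀs reads: 164·a = -161.
Hence a = -161 / 164 ≈ -0.981707.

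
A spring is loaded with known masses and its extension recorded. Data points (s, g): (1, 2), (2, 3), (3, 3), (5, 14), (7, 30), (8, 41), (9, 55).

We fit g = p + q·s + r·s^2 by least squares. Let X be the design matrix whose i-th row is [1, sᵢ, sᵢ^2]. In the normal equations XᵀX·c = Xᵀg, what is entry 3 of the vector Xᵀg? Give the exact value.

8940

Entry 3 ↔ basis s^2, so (Xᵀg)_{3} = Σᵢ (s^2)·gᵢ = (1)·(2) + (4)·(3) + (9)·(3) + (25)·(14) + (49)·(30) + (64)·(41) + (81)·(55) = 8940.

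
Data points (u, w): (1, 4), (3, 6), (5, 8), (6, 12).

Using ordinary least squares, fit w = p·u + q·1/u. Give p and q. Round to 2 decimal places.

p = 1.77, q = 2.15

Sums needed: Σu·u = 71, Σu·1/u = 4, Σ1/u·1/u = 1061/900.
Right-hand side: Σu·w = 134, Σ1/u·w = 48/5.
Normal equations: [[71, 4]; [4, 1061/900]]·[p, q]ᵀ = [134, 48/5]ᵀ.
Determinant 71·(1061/900) − 4² = 60931/900.
p = (134·(1061/900) − 4·(48/5))/(60931/900) = 8278/4687; q = (71·(48/5) − 4·134)/(60931/900) = 10080/4687.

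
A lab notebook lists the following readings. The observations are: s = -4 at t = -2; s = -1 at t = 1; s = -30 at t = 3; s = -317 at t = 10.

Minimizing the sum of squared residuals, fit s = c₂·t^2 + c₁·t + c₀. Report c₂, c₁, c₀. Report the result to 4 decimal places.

Forming AᵀA = [[10098, 1020, 114]; [1020, 114, 12]; [114, 12, 4]] and Aᵀs = [-31987, -3253, -352]ᵀ gives AᵀA·[c₂, c₁, c₀]ᵀ = Aᵀs.
Row-reducing yields c₂ = -37154/12423, c₁ = -53921/24846, c₀ = 31031/8282.

c₂ = -2.9907, c₁ = -2.1702, c₀ = 3.7468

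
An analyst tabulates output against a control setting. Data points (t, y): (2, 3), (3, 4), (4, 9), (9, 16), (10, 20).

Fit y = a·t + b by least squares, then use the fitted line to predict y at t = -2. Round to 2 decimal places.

ŷ = -4.86

The normal equations are: 210·a + 28·b = 398;  28·a + 5·b = 52.
(Σt·t = 210, Σt = 28, Σ1 = 5, Σt·y = 398, Σy = 52.)
Determinant 210·5 − 28² = 266.
a = (398·5 − 28·52)/266 = 267/133; b = (210·52 − 28·398)/266 = -16/19.
At t = -2: ŷ = (267/133)·(-2) + (-16/19)·(1) = -34/7.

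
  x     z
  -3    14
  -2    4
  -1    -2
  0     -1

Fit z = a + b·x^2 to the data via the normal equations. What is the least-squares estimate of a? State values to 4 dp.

The normal system AᵀA·[a, b]ᵀ = Aᵀz is [[4, 14]; [14, 98]]·[a, b]ᵀ = [15, 140]ᵀ.
Δ = 4·98 − 14² = 196.
a = (15·98 − 14·140)/196 = -5/2; b = (4·140 − 14·15)/196 = 25/14.

a = -2.5000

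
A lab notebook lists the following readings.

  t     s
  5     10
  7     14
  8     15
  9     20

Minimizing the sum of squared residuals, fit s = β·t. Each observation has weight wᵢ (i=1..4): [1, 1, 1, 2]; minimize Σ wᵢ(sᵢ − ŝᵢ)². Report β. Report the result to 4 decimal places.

Compute the Gram sums: Σwᵢ·t·t = 300.
For XᵀWs: Σwᵢ·t·s = 628.
Normal equations: [[300]]·[β]ᵀ = [628]ᵀ.
Hence β = 628 / 300 ≈ 2.09333.

β = 2.0933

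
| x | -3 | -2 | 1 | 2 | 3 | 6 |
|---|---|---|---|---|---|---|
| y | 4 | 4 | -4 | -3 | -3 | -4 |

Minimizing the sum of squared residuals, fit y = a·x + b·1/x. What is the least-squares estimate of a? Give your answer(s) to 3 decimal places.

Sums needed: Σx·x = 63, Σx·1/x = 6, Σ1/x·1/x = 7/4.
Right-hand side: Σx·y = -63, Σ1/x·y = -21/2.
MᵀM·[a, b]ᵀ = Mᵀy becomes [[63, 6]; [6, 7/4]]·[a, b]ᵀ = [-63, -21/2]ᵀ.
det = 63·(7/4) − 6² = 297/4.
a = ((-63)·(7/4) − 6·(-21/2))/(297/4) = -7/11; b = (63·(-21/2) − 6·(-63))/(297/4) = -42/11.

a = -0.636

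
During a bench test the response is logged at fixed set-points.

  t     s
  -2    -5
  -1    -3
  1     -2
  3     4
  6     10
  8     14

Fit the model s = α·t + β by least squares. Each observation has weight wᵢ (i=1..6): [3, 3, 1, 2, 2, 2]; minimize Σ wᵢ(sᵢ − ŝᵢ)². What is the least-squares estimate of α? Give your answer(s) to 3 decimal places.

α = 1.896

Compute the Gram sums: Σwᵢ·t·t = 234, Σwᵢ·t = 26, Σwᵢ·1 = 13.
Right-hand side: Σwᵢ·t·s = 405, Σwᵢ·s = 30.
So XᵀWX·[α, β]ᵀ = XᵀWs: [[234, 26]; [26, 13]]·[α, β]ᵀ = [405, 30]ᵀ.
det = 234·13 − 26² = 2366.
α = (405·13 − 26·30)/2366 = 345/182; β = (234·30 − 26·405)/2366 = -135/91.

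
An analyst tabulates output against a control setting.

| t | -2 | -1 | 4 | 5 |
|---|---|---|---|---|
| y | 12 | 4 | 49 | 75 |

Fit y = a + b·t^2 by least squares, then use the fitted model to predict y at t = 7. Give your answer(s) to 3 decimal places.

Setting ∂/∂a … = 0 gives: 4·a + 46·b = 140;  46·a + 898·b = 2711.
(Σ1 = 4, Σt^2 = 46, Σt^2·t^2 = 898, Σy = 140, Σt^2·y = 2711.)
Δ = 4·898 − 46² = 1476.
a = (140·898 − 46·2711)/1476 = 169/246; b = (4·2711 − 46·140)/1476 = 367/123.
At t = 7: ŷ = (169/246)·(1) + (367/123)·(49) = 12045/82.

ŷ = 146.890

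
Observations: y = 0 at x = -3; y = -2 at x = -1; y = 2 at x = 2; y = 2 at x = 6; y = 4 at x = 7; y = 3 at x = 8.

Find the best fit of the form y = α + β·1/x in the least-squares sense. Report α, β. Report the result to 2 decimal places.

MᵀM·[α, β]ᵀ = Mᵀy reads: 6·α + (-67/168)·β = 9;  (-67/168)·α + (40217/28224)·β = 719/168.
(Σ1 = 6, Σ1/x = -67/168, Σ1/x·1/x = 40217/28224, Σy = 9, Σ1/x·y = 719/168.)
Eliminating β: (40217/28224)·(row 1) − (-67/168)·(row 2) gives (236813/28224)·α = (40217/28224)·9 − (-67/168)·(719/168) = 205063/14112, so α = 410126/236813.
Then β = ((719/168) − (-67/168)·(410126/236813))/(40217/28224) = 826056/236813.

α = 1.73, β = 3.49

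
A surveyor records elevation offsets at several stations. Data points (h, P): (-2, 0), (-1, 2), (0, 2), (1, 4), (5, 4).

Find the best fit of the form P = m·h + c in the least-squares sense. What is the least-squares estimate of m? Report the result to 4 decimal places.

Sums needed: Σh·h = 31, Σh = 3, Σ1 = 5.
Right-hand side: Σh·P = 22, ΣP = 12.
MᵀM·[m, c]ᵀ = MᵀP becomes [[31, 3]; [3, 5]]·[m, c]ᵀ = [22, 12]ᵀ.
Eliminating c: 5·(row 1) − 3·(row 2) gives 146·m = 5·22 − 3·12 = 74, so m = 37/73.
Then c = (12 − 3·(37/73))/5 = 153/73.

m = 0.5068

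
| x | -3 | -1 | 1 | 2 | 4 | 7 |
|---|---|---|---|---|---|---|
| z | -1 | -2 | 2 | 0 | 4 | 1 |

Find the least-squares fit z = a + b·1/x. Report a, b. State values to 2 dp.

a = 0.47, b = 2.13

Sums needed: Σ1 = 6, Σ1/x = 47/84, Σ1/x·1/x = 17245/7056.
Moment sums: Σz = 4, Σ1/x·z = 115/21.
So MᵀM·[a, b]ᵀ = Mᵀz: [[6, 47/84]; [47/84, 17245/7056]]·[a, b]ᵀ = [4, 115/21]ᵀ.
det = 6·(17245/7056) − (47/84)² = 101261/7056.
a = (4·(17245/7056) − (47/84)·(115/21))/(101261/7056) = 47360/101261; b = (6·(115/21) − (47/84)·4)/(101261/7056) = 216048/101261.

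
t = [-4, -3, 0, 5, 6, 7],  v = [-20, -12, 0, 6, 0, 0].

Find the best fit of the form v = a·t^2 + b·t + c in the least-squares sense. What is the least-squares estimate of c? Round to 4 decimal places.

Entries of AᵀA: Σt^2·t^2 = 4659, Σt^2·t = 593, Σt^2 = 135, Σt·t = 135, Σt = 11, Σ1 = 6.
For Aᵀv: Σt^2·v = -278, Σt·v = 146, Σv = -26.
So AᵀA·[a, b, c]ᵀ = Aᵀv: [[4659, 593, 135]; [593, 135, 11]; [135, 11, 6]]·[a, b, c]ᵀ = [-278, 146, -26]ᵀ.
Solving the 3×3 system (Gaussian elimination) gives a = -15829/33416, b = 103981/33416, c = 10359/16708.

c = 0.6200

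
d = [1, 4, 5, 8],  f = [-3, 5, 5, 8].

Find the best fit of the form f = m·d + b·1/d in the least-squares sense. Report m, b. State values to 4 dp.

Compute the Gram sums: Σd·d = 106, Σd·1/d = 4, Σ1/d·1/d = 1789/1600.
For Aᵀf: Σd·f = 106, Σ1/d·f = 1/4.
Δ = 106·(1789/1600) − 4² = 82017/800.
m = (106·(1789/1600) − 4·(1/4))/(82017/800) = 31339/27339; b = (106·(1/4) − 4·106)/(82017/800) = -106000/27339.

m = 1.1463, b = -3.8772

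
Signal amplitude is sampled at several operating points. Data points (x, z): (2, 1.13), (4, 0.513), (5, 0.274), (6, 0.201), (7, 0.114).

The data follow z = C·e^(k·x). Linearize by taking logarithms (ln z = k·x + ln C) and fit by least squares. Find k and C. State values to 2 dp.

With ln zᵢ as the transformed response and xᵢ as the regressor:
Σx = 24.0000, Σ(x)² = 130.0000, Σln z = -5.6159, Σx·ln z = -33.7262.
Normal system: [[130.0000, 24.0000]; [24.0000, 5]]·[k, ln C]ᵀ = [-33.7262, -5.6159]ᵀ.
Solving (det = 74.0000): k = -0.45743, ln C = 1.07247, so C = exp(1.07247) = 2.92259.

k = -0.46, C = 2.92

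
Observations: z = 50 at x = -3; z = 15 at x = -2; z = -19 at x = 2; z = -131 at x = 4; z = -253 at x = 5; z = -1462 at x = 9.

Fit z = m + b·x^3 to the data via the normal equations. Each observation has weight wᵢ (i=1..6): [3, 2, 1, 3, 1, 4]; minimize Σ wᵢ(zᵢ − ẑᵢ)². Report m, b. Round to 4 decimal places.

Normal-equation sums: Σwᵢ·1 = 14, Σwᵢ·x^3 = 3144, Σwᵢ·x^3·x^3 = 2156056.
For AᵀWz: Σwᵢ·z = -6333, Σwᵢ·x^3·z = -4324411.
So AᵀWA·[m, b]ᵀ = AᵀWz: [[14, 3144]; [3144, 2156056]]·[m, b]ᵀ = [-6333, -4324411]ᵀ.
Eliminating b: 2156056·(row 1) − 3144·(row 2) gives 20300048·m = 2156056·(-6333) − 3144·(-4324411) = -58354464, so m = -3647154/1268753.
Then b = ((-4324411) − 3144·(-3647154/1268753))/2156056 = -20315401/10150024.

m = -2.8746, b = -2.0015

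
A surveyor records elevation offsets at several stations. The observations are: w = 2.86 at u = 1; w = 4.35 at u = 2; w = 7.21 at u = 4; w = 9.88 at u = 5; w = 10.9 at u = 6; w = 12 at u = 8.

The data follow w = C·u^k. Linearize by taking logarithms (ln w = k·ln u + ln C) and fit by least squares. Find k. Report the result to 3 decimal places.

k = 0.733

Linearized form: ln w = k·ln u + ln C. From the 6 transformed points,
XᵀX = [[12.5270, 7.5601]; [7.5601, 6]], rhs = [16.8914, 11.6606]ᵀ  (here Σln u = 7.5601, Σ(ln u)² = 12.5270, Σln w = 11.6606, Σln u·ln w = 16.8914).
Slope k = (n·Σln u·ln w − Σln u·Σln w)/(n·Σ(ln u)² − (Σln u)²) = (6·16.8914 − 7.5601·11.6606)/18.0074 = 0.73263; ln C = (Σln w − k·Σln u)/n = 1.02031.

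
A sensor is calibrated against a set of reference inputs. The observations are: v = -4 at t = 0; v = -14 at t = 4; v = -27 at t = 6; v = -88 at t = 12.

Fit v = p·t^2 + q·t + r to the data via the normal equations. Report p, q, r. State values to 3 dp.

Sums needed: Σt^2·t^2 = 22288, Σt^2·t = 2008, Σt^2 = 196, Σt·t = 196, Σt = 22, Σ1 = 4.
Moment sums: Σt^2·v = -13868, Σt·v = -1274, Σv = -133.
Inverting the 3×3 Gram matrix, [p, q, r]ᵀ = [-13/24, -31/60, -58/15]ᵀ.

p = -0.542, q = -0.517, r = -3.867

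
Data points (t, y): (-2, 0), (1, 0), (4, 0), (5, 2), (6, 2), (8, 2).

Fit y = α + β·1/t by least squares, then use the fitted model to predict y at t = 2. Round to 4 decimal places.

ŷ = 0.9335

Entries of XᵀX: Σ1 = 6, Σ1/t = 149/120, Σ1/t·1/t = 20101/14400.
Right-hand side: Σy = 6, Σ1/t·y = 59/60.
So XᵀX·[α, β]ᵀ = Xᵀy: [[6, 149/120]; [149/120, 20101/14400]]·[α, β]ᵀ = [6, 59/60]ᵀ.
Eliminating β: (20101/14400)·(row 1) − (149/120)·(row 2) gives (19681/2880)·α = (20101/14400)·6 − (149/120)·(59/60) = 6439/900, so α = 103024/98405.
Then β = ((59/60) − (149/120)·(103024/98405))/(20101/14400) = -4464/19681.
At t = 2: ŷ = (103024/98405)·(1) + (-4464/19681)·(1/2) = 91864/98405.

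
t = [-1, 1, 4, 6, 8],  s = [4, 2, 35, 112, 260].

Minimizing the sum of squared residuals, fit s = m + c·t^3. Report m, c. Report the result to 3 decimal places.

m = 3.055, c = 0.502

Compute the Gram sums: Σ1 = 5, Σt^3 = 792, Σt^3·t^3 = 312898.
Moment sums: Σs = 413, Σt^3·s = 159550.
Normal equations: [[5, 792]; [792, 312898]]·[m, c]ᵀ = [413, 159550]ᵀ.
Eliminating c: 312898·(row 1) − 792·(row 2) gives 937226·m = 312898·413 − 792·159550 = 2863274, so m = 1431637/468613.
Then c = (159550 − 792·(1431637/468613))/312898 = 235327/468613.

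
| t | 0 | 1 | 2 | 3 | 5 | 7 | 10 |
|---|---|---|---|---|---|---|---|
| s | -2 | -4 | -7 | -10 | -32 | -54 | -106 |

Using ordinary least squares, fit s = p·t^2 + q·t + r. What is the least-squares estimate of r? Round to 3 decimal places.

r = -1.715

Normal-equation sums: Σt^2·t^2 = 13124, Σt^2·t = 1504, Σt^2 = 188, Σt·t = 188, Σt = 28, Σ1 = 7.
Moment sums: Σt^2·s = -14168, Σt·s = -1646, Σs = -215.
MᵀM·[p, q, r]ᵀ = Mᵀs becomes [[13124, 1504, 188]; [1504, 188, 28]; [188, 28, 7]]·[p, q, r]ᵀ = [-14168, -1646, -215]ᵀ.
Inverting the 3×3 Gram matrix, [p, q, r]ᵀ = [-20497/21081, -30419/42162, -12053/7027]ᵀ.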